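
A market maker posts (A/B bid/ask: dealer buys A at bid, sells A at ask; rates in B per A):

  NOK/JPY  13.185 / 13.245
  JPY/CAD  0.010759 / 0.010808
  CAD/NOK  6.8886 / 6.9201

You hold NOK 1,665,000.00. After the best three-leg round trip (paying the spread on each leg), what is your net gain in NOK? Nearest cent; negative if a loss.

Net profit: NOK 15,755.61

Best loop NOK → CAD → JPY → NOK:
NOK 1,665,000.00 ÷ 6.9201 (buy CAD at ask) = CAD 240,603.46
CAD 240,603.46 ÷ 0.010808 (buy JPY at ask) = JPY 22,261,608
JPY 22,261,608 ÷ 13.245 (buy NOK at ask) = NOK 1,680,755.61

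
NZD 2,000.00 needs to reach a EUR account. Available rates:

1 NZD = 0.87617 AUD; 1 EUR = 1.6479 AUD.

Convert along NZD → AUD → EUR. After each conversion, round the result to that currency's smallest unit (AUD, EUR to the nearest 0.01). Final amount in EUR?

EUR 1,063.38

NZD 2,000.00 × 0.87617 = AUD 1,752.34
AUD 1,752.34 ÷ 1.6479 = EUR 1,063.38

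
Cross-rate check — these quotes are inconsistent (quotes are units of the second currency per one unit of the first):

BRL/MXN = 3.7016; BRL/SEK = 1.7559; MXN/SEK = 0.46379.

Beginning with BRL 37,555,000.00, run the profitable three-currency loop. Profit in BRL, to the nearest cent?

Profitable loop is BRL → SEK → MXN → BRL:
BRL 37,555,000.00 × 1.7559 = SEK 65,942,824.50
SEK 65,942,824.50 ÷ 0.46379 = MXN 142,182,506.09
MXN 142,182,506.09 ÷ 3.7016 = BRL 38,411,094.15
Profit = BRL 38,411,094.15 − BRL 37,555,000.00

Profit: BRL 856,094.15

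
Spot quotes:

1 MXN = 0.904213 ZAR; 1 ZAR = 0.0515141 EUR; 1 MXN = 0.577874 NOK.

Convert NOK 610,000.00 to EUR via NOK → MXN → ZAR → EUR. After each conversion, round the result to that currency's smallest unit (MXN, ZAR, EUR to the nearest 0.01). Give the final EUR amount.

NOK 610,000.00 ÷ 0.577874 = MXN 1,055,593.43
MXN 1,055,593.43 × 0.904213 = ZAR 954,481.30
ZAR 954,481.30 × 0.0515141 = EUR 49,169.25

EUR 49,169.25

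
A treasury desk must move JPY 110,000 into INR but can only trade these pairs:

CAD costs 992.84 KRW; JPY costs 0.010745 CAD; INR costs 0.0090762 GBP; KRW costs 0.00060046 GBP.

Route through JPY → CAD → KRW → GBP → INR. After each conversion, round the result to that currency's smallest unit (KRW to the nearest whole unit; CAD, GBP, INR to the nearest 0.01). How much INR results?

INR 77,634.91

JPY 110,000 × 0.010745 = CAD 1,181.95
CAD 1,181.95 × 992.84 = KRW 1,173,487
KRW 1,173,487 × 0.00060046 = GBP 704.63
GBP 704.63 ÷ 0.0090762 = INR 77,634.91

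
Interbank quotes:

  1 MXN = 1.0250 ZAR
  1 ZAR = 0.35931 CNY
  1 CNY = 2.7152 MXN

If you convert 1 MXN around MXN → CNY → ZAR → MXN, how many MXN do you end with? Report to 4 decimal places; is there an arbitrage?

1.0000 (no arbitrage)

Around MXN → CNY → ZAR → MXN: 1 ÷ 2.7152 ÷ 0.35931 ÷ 1.0250 = 1.000012
Product ≈ 1 (deviation 0.001%, within rounding noise).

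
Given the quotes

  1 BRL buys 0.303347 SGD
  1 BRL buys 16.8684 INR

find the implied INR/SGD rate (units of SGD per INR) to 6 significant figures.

1 INR ÷ 16.8684 = 0.0592824 BRL
0.0592824 BRL × 0.303347 = 0.0179832 SGD

INR/SGD = 0.0179832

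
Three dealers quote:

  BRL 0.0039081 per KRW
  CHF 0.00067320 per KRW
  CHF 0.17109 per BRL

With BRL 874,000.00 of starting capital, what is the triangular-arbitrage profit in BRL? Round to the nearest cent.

Profitable loop is BRL → KRW → CHF → BRL:
BRL 874,000.00 ÷ 0.0039081 = KRW 223,638,085
KRW 223,638,085 × 0.00067320 = CHF 150,553.16
CHF 150,553.16 ÷ 0.17109 = BRL 879,964.69
Profit = BRL 879,964.69 − BRL 874,000.00

Profit: BRL 5,964.69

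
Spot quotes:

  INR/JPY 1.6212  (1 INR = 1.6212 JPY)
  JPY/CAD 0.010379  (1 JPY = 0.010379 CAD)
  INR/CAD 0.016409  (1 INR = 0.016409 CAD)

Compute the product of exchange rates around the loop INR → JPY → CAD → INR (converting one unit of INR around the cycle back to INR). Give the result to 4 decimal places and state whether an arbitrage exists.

Around INR → JPY → CAD → INR: 1 × 1.6212 × 0.010379 ÷ 0.016409 = 1.025439
Product > 1; profitable direction is INR → JPY → CAD → INR.

1.0254 (arbitrage exists)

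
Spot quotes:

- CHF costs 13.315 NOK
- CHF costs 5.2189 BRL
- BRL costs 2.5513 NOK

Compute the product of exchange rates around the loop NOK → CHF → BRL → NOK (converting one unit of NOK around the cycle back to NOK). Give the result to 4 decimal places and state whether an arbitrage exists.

Around NOK → CHF → BRL → NOK: 1 ÷ 13.315 × 5.2189 × 2.5513 = 0.999998
Product ≈ 1 (deviation 0.000%, within rounding noise).

1.0000 (no arbitrage)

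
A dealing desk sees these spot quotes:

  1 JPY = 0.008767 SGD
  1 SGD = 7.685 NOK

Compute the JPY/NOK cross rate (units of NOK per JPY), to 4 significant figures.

1 JPY × 0.008767 = 0.008767 SGD
0.008767 SGD × 7.685 = 0.0673744 NOK

JPY/NOK = 0.06737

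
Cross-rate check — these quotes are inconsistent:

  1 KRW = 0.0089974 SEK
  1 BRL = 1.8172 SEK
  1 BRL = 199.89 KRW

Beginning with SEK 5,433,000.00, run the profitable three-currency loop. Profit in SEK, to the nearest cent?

Profitable loop is SEK → KRW → BRL → SEK:
SEK 5,433,000.00 ÷ 0.0089974 = KRW 603,841,110
KRW 603,841,110 ÷ 199.89 = BRL 3,020,867.03
BRL 3,020,867.03 × 1.8172 = SEK 5,489,519.56
Profit = SEK 5,489,519.56 − SEK 5,433,000.00

Profit: SEK 56,519.56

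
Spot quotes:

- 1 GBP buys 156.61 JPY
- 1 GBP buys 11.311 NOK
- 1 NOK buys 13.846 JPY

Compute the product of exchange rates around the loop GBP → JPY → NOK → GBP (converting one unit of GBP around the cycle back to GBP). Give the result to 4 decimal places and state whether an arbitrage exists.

1.0000 (no arbitrage)

Around GBP → JPY → NOK → GBP: 1 × 156.61 ÷ 13.846 ÷ 11.311 = 0.999987
Product ≈ 1 (deviation 0.001%, within rounding noise).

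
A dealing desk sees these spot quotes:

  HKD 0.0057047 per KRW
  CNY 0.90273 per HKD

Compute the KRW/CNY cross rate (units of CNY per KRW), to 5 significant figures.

KRW/CNY = 0.0051498

1 KRW × 0.0057047 = 0.0057047 HKD
0.0057047 HKD × 0.90273 = 0.0051498 CNY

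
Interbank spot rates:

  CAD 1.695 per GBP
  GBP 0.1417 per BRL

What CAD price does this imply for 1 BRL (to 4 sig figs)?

BRL/CAD = 0.2402

1 BRL × 0.1417 = 0.1417 GBP
0.1417 GBP × 1.695 = 0.240181 CAD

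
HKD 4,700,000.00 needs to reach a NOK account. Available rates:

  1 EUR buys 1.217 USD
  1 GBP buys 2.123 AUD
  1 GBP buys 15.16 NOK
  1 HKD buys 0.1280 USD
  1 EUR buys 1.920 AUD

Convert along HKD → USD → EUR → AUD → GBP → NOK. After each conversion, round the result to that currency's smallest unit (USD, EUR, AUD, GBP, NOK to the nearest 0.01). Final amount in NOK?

NOK 6,777,471.29

HKD 4,700,000.00 × 0.1280 = USD 601,600.00
USD 601,600.00 ÷ 1.217 = EUR 494,330.32
EUR 494,330.32 × 1.920 = AUD 949,114.21
AUD 949,114.21 ÷ 2.123 = GBP 447,062.75
GBP 447,062.75 × 15.16 = NOK 6,777,471.29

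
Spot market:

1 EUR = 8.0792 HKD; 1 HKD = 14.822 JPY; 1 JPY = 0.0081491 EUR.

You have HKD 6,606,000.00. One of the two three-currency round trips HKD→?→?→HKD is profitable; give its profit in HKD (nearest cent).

Profitable loop is HKD → EUR → JPY → HKD:
HKD 6,606,000.00 ÷ 8.0792 = EUR 817,655.21
EUR 817,655.21 ÷ 0.0081491 = JPY 100,336,873
JPY 100,336,873 ÷ 14.822 = HKD 6,769,455.75
Profit = HKD 6,769,455.75 − HKD 6,606,000.00

Profit: HKD 163,455.75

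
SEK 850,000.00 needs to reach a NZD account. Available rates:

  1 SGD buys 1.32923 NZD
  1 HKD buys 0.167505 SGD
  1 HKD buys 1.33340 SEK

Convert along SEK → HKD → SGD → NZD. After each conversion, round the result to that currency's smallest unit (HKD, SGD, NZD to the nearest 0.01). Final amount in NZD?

NZD 141,933.98

SEK 850,000.00 ÷ 1.33340 = HKD 637,468.13
HKD 637,468.13 × 0.167505 = SGD 106,779.10
SGD 106,779.10 × 1.32923 = NZD 141,933.98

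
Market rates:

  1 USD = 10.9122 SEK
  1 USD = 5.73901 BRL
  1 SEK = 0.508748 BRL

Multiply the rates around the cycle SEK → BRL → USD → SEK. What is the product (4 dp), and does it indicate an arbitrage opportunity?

0.9673 (arbitrage exists)

Around SEK → BRL → USD → SEK: 1 × 0.508748 ÷ 5.73901 × 10.9122 = 0.967338
Product < 1; profitable direction is SEK → USD → BRL → SEK.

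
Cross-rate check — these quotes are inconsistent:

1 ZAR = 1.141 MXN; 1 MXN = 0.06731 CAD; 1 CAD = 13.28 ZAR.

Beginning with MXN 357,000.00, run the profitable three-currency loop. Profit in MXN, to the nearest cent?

Profitable loop is MXN → CAD → ZAR → MXN:
MXN 357,000.00 × 0.06731 = CAD 24,029.67
CAD 24,029.67 × 13.28 = ZAR 319,114.02
ZAR 319,114.02 × 1.141 = MXN 364,109.09
Profit = MXN 364,109.09 − MXN 357,000.00

Profit: MXN 7,109.09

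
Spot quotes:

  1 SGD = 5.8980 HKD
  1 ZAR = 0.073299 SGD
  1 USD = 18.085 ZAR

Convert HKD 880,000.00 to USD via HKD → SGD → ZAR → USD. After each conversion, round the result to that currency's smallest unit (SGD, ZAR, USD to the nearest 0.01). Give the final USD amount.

USD 112,554.11

HKD 880,000.00 ÷ 5.8980 = SGD 149,203.12
SGD 149,203.12 ÷ 0.073299 = ZAR 2,035,541.00
ZAR 2,035,541.00 ÷ 18.085 = USD 112,554.11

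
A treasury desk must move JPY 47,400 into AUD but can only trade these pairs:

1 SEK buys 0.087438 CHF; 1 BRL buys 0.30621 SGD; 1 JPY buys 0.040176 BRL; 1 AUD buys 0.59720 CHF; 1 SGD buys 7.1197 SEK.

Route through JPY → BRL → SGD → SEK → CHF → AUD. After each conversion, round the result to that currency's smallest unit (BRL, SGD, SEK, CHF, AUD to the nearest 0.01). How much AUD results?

AUD 607.87

JPY 47,400 × 0.040176 = BRL 1,904.34
BRL 1,904.34 × 0.30621 = SGD 583.13
SGD 583.13 × 7.1197 = SEK 4,151.71
SEK 4,151.71 × 0.087438 = CHF 363.02
CHF 363.02 ÷ 0.59720 = AUD 607.87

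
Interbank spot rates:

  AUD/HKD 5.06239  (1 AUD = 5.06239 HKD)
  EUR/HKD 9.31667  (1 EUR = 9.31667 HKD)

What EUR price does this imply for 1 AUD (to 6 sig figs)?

1 AUD × 5.06239 = 5.06239 HKD
5.06239 HKD ÷ 9.31667 = 0.543369 EUR

AUD/EUR = 0.543369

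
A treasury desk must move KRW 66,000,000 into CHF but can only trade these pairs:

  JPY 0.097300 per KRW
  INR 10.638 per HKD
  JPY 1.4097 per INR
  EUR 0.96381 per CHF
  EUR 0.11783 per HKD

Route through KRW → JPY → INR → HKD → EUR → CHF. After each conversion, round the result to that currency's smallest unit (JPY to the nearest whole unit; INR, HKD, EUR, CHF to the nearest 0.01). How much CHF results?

CHF 52,352.15

KRW 66,000,000 × 0.097300 = JPY 6,421,800
JPY 6,421,800 ÷ 1.4097 = INR 4,555,437.33
INR 4,555,437.33 ÷ 10.638 = HKD 428,223.10
HKD 428,223.10 × 0.11783 = EUR 50,457.53
EUR 50,457.53 ÷ 0.96381 = CHF 52,352.15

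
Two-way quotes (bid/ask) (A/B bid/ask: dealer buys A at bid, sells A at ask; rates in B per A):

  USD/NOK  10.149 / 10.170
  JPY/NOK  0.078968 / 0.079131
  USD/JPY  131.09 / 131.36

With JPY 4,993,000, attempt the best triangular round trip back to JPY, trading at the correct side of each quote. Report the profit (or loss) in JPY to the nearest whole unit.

Best loop JPY → NOK → USD → JPY:
JPY 4,993,000 × 0.078968 (sell JPY at bid) = NOK 394,287.22
NOK 394,287.22 ÷ 10.170 (buy USD at ask) = USD 38,769.64
USD 38,769.64 × 131.09 (sell USD at bid) = JPY 5,082,312

Net profit: JPY 89,312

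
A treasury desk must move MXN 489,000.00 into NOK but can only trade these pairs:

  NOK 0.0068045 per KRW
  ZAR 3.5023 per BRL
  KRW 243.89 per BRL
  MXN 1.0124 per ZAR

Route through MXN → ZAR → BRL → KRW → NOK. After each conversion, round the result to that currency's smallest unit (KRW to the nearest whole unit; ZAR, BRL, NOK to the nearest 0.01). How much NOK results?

NOK 228,872.49

MXN 489,000.00 ÷ 1.0124 = ZAR 483,010.67
ZAR 483,010.67 ÷ 3.5023 = BRL 137,912.42
BRL 137,912.42 × 243.89 = KRW 33,635,460
KRW 33,635,460 × 0.0068045 = NOK 228,872.49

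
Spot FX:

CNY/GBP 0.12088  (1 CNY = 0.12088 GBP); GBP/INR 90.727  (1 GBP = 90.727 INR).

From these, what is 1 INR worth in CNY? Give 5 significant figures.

INR/CNY = 0.091182

1 INR ÷ 90.727 = 0.0110221 GBP
0.0110221 GBP ÷ 0.12088 = 0.091182 CNY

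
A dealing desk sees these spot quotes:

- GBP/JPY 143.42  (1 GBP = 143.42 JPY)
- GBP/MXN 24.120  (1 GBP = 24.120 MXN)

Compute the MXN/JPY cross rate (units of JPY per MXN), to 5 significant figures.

MXN/JPY = 5.9461

1 MXN ÷ 24.120 = 0.0414594 GBP
0.0414594 GBP × 143.42 = 5.9461 JPY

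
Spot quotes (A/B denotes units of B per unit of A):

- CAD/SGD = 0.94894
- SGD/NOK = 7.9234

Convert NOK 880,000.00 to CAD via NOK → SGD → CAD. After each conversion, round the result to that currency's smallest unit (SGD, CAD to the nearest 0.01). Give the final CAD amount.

NOK 880,000.00 ÷ 7.9234 = SGD 111,063.43
SGD 111,063.43 ÷ 0.94894 = CAD 117,039.47

CAD 117,039.47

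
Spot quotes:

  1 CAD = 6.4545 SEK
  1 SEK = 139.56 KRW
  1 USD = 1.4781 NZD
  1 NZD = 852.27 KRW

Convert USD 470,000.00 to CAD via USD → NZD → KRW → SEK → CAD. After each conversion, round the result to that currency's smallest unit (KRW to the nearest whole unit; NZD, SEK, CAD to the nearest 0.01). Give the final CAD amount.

CAD 657,287.41

USD 470,000.00 × 1.4781 = NZD 694,707.00
NZD 694,707.00 × 852.27 = KRW 592,077,935
KRW 592,077,935 ÷ 139.56 = SEK 4,242,461.56
SEK 4,242,461.56 ÷ 6.4545 = CAD 657,287.41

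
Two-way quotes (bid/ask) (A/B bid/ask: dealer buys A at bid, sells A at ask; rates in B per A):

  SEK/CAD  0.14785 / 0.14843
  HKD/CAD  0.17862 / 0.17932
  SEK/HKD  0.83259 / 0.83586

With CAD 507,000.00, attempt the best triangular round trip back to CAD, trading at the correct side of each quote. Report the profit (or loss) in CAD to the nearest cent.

Best loop CAD → SEK → HKD → CAD:
CAD 507,000.00 ÷ 0.14843 (buy SEK at ask) = SEK 3,415,751.53
SEK 3,415,751.53 × 0.83259 (sell SEK at bid) = HKD 2,843,920.57
HKD 2,843,920.57 × 0.17862 (sell HKD at bid) = CAD 507,981.09

Net profit: CAD 981.09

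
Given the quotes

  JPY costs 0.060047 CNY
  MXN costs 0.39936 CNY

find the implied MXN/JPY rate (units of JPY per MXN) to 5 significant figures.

MXN/JPY = 6.6508

1 MXN × 0.39936 = 0.39936 CNY
0.39936 CNY ÷ 0.060047 = 6.65079 JPY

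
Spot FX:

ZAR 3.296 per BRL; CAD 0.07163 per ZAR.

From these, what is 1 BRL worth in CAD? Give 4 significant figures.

1 BRL × 3.296 = 3.296 ZAR
3.296 ZAR × 0.07163 = 0.236092 CAD

BRL/CAD = 0.2361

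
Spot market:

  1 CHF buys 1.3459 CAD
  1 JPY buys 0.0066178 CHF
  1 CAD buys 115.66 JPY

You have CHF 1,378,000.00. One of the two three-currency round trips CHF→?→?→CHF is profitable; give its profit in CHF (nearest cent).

Profit: CHF 41,576.62

Profitable loop is CHF → CAD → JPY → CHF:
CHF 1,378,000.00 × 1.3459 = CAD 1,854,650.20
CAD 1,854,650.20 × 115.66 = JPY 214,508,842
JPY 214,508,842 × 0.0066178 = CHF 1,419,576.62
Profit = CHF 1,419,576.62 − CHF 1,378,000.00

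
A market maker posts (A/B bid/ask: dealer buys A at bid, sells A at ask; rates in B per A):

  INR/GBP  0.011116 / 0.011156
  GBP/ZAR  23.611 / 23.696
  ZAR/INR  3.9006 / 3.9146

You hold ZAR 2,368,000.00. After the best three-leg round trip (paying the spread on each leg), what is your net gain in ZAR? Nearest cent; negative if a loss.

Best loop ZAR → INR → GBP → ZAR:
ZAR 2,368,000.00 × 3.9006 (sell ZAR at bid) = INR 9,236,620.80
INR 9,236,620.80 × 0.011116 (sell INR at bid) = GBP 102,674.28
GBP 102,674.28 × 23.611 (sell GBP at bid) = ZAR 2,424,242.35

Net profit: ZAR 56,242.35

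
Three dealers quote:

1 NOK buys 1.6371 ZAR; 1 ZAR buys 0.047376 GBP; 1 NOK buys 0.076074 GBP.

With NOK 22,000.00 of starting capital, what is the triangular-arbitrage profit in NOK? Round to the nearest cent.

Profit: NOK 429.52

Profitable loop is NOK → ZAR → GBP → NOK:
NOK 22,000.00 × 1.6371 = ZAR 36,016.20
ZAR 36,016.20 × 0.047376 = GBP 1,706.30
GBP 1,706.30 ÷ 0.076074 = NOK 22,429.52
Profit = NOK 22,429.52 − NOK 22,000.00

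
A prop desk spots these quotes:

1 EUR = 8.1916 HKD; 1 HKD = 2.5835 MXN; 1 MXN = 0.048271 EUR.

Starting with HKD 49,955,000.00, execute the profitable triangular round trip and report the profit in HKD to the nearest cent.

Profit: HKD 1,076,985.11

Profitable loop is HKD → MXN → EUR → HKD:
HKD 49,955,000.00 × 2.5835 = MXN 129,058,742.50
MXN 129,058,742.50 × 0.048271 = EUR 6,229,794.56
EUR 6,229,794.56 × 8.1916 = HKD 51,031,985.11
Profit = HKD 51,031,985.11 − HKD 49,955,000.00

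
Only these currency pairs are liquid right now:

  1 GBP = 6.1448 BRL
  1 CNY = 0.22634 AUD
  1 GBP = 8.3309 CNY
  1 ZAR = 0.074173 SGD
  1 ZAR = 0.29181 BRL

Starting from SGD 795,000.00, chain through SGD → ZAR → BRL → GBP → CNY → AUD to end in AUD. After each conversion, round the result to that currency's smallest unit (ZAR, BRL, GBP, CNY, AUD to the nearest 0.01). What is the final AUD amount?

AUD 959,769.48

SGD 795,000.00 ÷ 0.074173 = ZAR 10,718,185.86
ZAR 10,718,185.86 × 0.29181 = BRL 3,127,673.82
BRL 3,127,673.82 ÷ 6.1448 = GBP 508,995.22
GBP 508,995.22 × 8.3309 = CNY 4,240,388.28
CNY 4,240,388.28 × 0.22634 = AUD 959,769.48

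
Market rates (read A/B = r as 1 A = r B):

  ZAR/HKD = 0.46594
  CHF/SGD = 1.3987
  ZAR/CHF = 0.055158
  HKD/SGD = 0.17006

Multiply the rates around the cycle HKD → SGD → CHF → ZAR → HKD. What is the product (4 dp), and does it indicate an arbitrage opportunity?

1.0271 (arbitrage exists)

Around HKD → SGD → CHF → ZAR → HKD: 1 × 0.17006 ÷ 1.3987 ÷ 0.055158 × 0.46594 = 1.027068
Product > 1; profitable direction is HKD → SGD → CHF → ZAR → HKD.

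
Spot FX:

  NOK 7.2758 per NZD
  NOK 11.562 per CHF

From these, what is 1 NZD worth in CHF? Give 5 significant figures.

NZD/CHF = 0.62929

1 NZD × 7.2758 = 7.2758 NOK
7.2758 NOK ÷ 11.562 = 0.629286 CHF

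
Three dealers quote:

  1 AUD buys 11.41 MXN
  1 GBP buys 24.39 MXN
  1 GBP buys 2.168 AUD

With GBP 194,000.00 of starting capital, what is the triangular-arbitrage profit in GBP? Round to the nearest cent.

Profitable loop is GBP → AUD → MXN → GBP:
GBP 194,000.00 × 2.168 = AUD 420,592.00
AUD 420,592.00 × 11.41 = MXN 4,798,954.72
MXN 4,798,954.72 ÷ 24.39 = GBP 196,759.11
Profit = GBP 196,759.11 − GBP 194,000.00

Profit: GBP 2,759.11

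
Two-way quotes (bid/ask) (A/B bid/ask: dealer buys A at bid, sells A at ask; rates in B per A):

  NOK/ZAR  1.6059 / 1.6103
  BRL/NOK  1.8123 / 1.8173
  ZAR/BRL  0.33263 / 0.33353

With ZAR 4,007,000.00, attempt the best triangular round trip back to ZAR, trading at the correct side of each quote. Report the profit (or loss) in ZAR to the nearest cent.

Best loop ZAR → NOK → BRL → ZAR:
ZAR 4,007,000.00 ÷ 1.6103 (buy NOK at ask) = NOK 2,488,356.21
NOK 2,488,356.21 ÷ 1.8173 (buy BRL at ask) = BRL 1,369,260.00
BRL 1,369,260.00 ÷ 0.33353 (buy ZAR at ask) = ZAR 4,105,357.85

Net profit: ZAR 98,357.85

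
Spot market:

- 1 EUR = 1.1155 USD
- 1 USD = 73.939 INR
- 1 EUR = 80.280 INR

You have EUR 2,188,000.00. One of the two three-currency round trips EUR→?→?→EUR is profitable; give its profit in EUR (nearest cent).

Profit: EUR 59,931.64

Profitable loop is EUR → USD → INR → EUR:
EUR 2,188,000.00 × 1.1155 = USD 2,440,714.00
USD 2,440,714.00 × 73.939 = INR 180,463,952.45
INR 180,463,952.45 ÷ 80.280 = EUR 2,247,931.64
Profit = EUR 2,247,931.64 − EUR 2,188,000.00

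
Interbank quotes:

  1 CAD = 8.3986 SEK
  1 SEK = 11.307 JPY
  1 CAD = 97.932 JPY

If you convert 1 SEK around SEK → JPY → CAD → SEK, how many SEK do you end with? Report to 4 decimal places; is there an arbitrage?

0.9697 (arbitrage exists)

Around SEK → JPY → CAD → SEK: 1 × 11.307 ÷ 97.932 × 8.3986 = 0.969683
Product < 1; profitable direction is SEK → CAD → JPY → SEK.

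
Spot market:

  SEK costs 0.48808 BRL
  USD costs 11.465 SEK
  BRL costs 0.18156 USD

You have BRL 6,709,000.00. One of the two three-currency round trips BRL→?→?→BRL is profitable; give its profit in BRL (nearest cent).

Profit: BRL 107,211.18

Profitable loop is BRL → USD → SEK → BRL:
BRL 6,709,000.00 × 0.18156 = USD 1,218,086.04
USD 1,218,086.04 × 11.465 = SEK 13,965,356.45
SEK 13,965,356.45 × 0.48808 = BRL 6,816,211.18
Profit = BRL 6,816,211.18 − BRL 6,709,000.00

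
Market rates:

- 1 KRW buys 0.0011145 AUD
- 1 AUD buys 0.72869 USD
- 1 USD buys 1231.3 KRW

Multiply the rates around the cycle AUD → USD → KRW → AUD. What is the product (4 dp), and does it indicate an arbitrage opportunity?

Around AUD → USD → KRW → AUD: 1 × 0.72869 × 1231.3 × 0.0011145 = 0.999970
Product ≈ 1 (deviation 0.003%, within rounding noise).

1.0000 (no arbitrage)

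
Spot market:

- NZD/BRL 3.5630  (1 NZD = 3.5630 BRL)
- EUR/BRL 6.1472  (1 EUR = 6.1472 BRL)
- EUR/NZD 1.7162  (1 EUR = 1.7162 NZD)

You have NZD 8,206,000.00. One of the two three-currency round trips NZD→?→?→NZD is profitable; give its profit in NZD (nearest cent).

Profit: NZD 43,452.68

Profitable loop is NZD → EUR → BRL → NZD:
NZD 8,206,000.00 ÷ 1.7162 = EUR 4,781,494.00
EUR 4,781,494.00 × 6.1472 = BRL 29,392,799.91
BRL 29,392,799.91 ÷ 3.5630 = NZD 8,249,452.68
Profit = NZD 8,249,452.68 − NZD 8,206,000.00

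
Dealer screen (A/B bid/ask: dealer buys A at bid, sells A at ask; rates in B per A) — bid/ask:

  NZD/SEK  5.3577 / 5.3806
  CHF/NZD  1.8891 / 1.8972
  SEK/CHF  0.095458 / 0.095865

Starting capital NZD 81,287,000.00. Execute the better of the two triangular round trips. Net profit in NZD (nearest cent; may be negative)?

Net profit: NZD 1,777,832.91

Best loop NZD → CHF → SEK → NZD:
NZD 81,287,000.00 ÷ 1.8972 (buy CHF at ask) = CHF 42,845,772.72
CHF 42,845,772.72 ÷ 0.095865 (buy SEK at ask) = SEK 446,938,639.94
SEK 446,938,639.94 ÷ 5.3806 (buy NZD at ask) = NZD 83,064,832.91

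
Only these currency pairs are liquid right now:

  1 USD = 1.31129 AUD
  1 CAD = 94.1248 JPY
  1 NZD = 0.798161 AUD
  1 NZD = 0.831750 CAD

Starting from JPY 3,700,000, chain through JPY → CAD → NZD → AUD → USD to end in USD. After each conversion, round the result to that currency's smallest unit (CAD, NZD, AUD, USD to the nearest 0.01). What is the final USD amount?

JPY 3,700,000 ÷ 94.1248 = CAD 39,309.51
CAD 39,309.51 ÷ 0.831750 = NZD 47,261.21
NZD 47,261.21 × 0.798161 = AUD 37,722.05
AUD 37,722.05 ÷ 1.31129 = USD 28,767.13

USD 28,767.13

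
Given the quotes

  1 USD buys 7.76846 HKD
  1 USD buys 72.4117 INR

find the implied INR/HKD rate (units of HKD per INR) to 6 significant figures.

INR/HKD = 0.107282

1 INR ÷ 72.4117 = 0.0138099 USD
0.0138099 USD × 7.76846 = 0.107282 HKD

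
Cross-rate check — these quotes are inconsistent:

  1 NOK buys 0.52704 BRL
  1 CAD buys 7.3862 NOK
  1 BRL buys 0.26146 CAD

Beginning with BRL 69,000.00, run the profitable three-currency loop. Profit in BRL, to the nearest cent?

Profitable loop is BRL → CAD → NOK → BRL:
BRL 69,000.00 × 0.26146 = CAD 18,040.74
CAD 18,040.74 × 7.3862 = NOK 133,252.51
NOK 133,252.51 × 0.52704 = BRL 70,229.40
Profit = BRL 70,229.40 − BRL 69,000.00

Profit: BRL 1,229.40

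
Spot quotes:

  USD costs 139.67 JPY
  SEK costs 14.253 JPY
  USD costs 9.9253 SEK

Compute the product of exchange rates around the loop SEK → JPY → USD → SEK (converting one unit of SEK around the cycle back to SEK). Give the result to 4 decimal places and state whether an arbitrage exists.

1.0129 (arbitrage exists)

Around SEK → JPY → USD → SEK: 1 × 14.253 ÷ 139.67 × 9.9253 = 1.012854
Product > 1; profitable direction is SEK → JPY → USD → SEK.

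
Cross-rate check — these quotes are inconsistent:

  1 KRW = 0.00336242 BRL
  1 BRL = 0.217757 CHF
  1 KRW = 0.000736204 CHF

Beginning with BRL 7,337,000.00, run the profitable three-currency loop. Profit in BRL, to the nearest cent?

Profit: BRL 40,217.82

Profitable loop is BRL → KRW → CHF → BRL:
BRL 7,337,000.00 ÷ 0.00336242 = KRW 2,182,059,350
KRW 2,182,059,350 × 0.000736204 = CHF 1,606,440.82
CHF 1,606,440.82 ÷ 0.217757 = BRL 7,377,217.82
Profit = BRL 7,377,217.82 − BRL 7,337,000.00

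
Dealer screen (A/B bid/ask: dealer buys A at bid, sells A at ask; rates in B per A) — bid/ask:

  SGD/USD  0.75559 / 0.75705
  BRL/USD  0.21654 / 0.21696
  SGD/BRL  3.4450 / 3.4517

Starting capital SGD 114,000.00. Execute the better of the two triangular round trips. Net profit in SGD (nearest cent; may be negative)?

Net profit: SGD 1,021.32

Best loop SGD → USD → BRL → SGD:
SGD 114,000.00 × 0.75559 (sell SGD at bid) = USD 86,137.26
USD 86,137.26 ÷ 0.21696 (buy BRL at ask) = BRL 397,019.08
BRL 397,019.08 ÷ 3.4517 (buy SGD at ask) = SGD 115,021.32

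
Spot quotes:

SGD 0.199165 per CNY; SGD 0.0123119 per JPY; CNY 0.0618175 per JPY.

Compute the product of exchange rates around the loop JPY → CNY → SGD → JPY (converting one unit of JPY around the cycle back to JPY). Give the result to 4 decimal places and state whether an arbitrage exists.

Around JPY → CNY → SGD → JPY: 1 × 0.0618175 × 0.199165 ÷ 0.0123119 = 0.999999
Product ≈ 1 (deviation 0.000%, within rounding noise).

1.0000 (no arbitrage)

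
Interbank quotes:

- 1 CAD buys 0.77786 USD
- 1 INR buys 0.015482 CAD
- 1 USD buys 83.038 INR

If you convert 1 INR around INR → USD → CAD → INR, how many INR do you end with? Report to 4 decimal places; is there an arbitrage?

Around INR → USD → CAD → INR: 1 ÷ 83.038 ÷ 0.77786 ÷ 0.015482 = 0.999988
Product ≈ 1 (deviation 0.001%, within rounding noise).

1.0000 (no arbitrage)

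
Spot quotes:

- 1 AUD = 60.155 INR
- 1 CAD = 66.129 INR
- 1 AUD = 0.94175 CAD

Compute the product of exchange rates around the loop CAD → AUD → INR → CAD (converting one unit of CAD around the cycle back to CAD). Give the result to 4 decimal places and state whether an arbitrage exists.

0.9659 (arbitrage exists)

Around CAD → AUD → INR → CAD: 1 ÷ 0.94175 × 60.155 ÷ 66.129 = 0.965927
Product < 1; profitable direction is CAD → INR → AUD → CAD.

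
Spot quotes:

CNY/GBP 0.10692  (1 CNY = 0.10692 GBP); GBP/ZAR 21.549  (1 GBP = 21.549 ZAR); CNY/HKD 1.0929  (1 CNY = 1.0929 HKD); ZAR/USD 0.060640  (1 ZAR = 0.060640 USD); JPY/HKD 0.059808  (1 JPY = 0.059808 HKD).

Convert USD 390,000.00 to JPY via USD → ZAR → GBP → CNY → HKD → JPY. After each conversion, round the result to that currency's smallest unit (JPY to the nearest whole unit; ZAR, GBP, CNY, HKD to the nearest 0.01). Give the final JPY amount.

USD 390,000.00 ÷ 0.060640 = ZAR 6,431,398.42
ZAR 6,431,398.42 ÷ 21.549 = GBP 298,454.61
GBP 298,454.61 ÷ 0.10692 = CNY 2,791,382.44
CNY 2,791,382.44 × 1.0929 = HKD 3,050,701.87
HKD 3,050,701.87 ÷ 0.059808 = JPY 51,008,258

JPY 51,008,258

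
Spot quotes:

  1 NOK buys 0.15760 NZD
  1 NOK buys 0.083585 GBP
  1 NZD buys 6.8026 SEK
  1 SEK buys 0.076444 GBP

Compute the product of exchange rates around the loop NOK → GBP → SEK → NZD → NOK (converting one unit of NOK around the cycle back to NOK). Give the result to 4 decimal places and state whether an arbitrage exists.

Around NOK → GBP → SEK → NZD → NOK: 1 × 0.083585 ÷ 0.076444 ÷ 6.8026 ÷ 0.15760 = 1.019891
Product > 1; profitable direction is NOK → GBP → SEK → NZD → NOK.

1.0199 (arbitrage exists)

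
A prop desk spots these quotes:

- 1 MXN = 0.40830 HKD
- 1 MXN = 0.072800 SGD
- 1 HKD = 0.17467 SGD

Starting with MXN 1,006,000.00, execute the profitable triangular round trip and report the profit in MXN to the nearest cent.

Profit: MXN 20,908.29

Profitable loop is MXN → SGD → HKD → MXN:
MXN 1,006,000.00 × 0.072800 = SGD 73,236.80
SGD 73,236.80 ÷ 0.17467 = HKD 419,286.65
HKD 419,286.65 ÷ 0.40830 = MXN 1,026,908.29
Profit = MXN 1,026,908.29 − MXN 1,006,000.00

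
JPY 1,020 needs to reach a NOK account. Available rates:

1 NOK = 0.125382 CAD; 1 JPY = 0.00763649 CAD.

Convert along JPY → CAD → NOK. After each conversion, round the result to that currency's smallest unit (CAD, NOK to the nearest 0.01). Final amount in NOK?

JPY 1,020 × 0.00763649 = CAD 7.79
CAD 7.79 ÷ 0.125382 = NOK 62.13

NOK 62.13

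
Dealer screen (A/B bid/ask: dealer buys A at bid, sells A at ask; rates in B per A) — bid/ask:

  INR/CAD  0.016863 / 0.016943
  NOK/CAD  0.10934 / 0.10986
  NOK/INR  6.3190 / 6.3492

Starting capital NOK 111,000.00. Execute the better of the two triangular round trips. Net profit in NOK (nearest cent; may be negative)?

Best loop NOK → CAD → INR → NOK:
NOK 111,000.00 × 0.10934 (sell NOK at bid) = CAD 12,136.74
CAD 12,136.74 ÷ 0.016943 (buy INR at ask) = INR 716,327.69
INR 716,327.69 ÷ 6.3492 (buy NOK at ask) = NOK 112,821.72

Net profit: NOK 1,821.72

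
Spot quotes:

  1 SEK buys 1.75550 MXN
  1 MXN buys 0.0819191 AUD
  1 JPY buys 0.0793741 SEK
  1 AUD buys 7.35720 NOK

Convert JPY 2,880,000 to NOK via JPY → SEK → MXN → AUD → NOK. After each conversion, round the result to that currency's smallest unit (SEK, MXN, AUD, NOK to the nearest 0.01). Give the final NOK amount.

JPY 2,880,000 × 0.0793741 = SEK 228,597.41
SEK 228,597.41 × 1.75550 = MXN 401,302.75
MXN 401,302.75 × 0.0819191 = AUD 32,874.36
AUD 32,874.36 × 7.35720 = NOK 241,863.24

NOK 241,863.24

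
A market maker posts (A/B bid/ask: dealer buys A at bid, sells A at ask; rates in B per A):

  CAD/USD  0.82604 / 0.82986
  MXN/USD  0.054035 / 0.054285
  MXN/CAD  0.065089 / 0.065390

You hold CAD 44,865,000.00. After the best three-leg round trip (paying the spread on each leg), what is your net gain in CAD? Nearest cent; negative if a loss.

Net result: CAD -189,784.22 (no profitable arbitrage after spreads)

Best loop CAD → MXN → USD → CAD:
CAD 44,865,000.00 ÷ 0.065390 (buy MXN at ask) = MXN 686,114,084.72
MXN 686,114,084.72 × 0.054035 (sell MXN at bid) = USD 37,074,174.57
USD 37,074,174.57 ÷ 0.82986 (buy CAD at ask) = CAD 44,675,215.78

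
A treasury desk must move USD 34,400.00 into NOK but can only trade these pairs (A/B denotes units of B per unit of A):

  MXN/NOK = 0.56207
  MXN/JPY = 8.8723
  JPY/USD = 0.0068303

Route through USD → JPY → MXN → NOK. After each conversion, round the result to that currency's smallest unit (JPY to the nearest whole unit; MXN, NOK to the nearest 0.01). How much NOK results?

USD 34,400.00 ÷ 0.0068303 = JPY 5,036,382
JPY 5,036,382 ÷ 8.8723 = MXN 567,652.36
MXN 567,652.36 × 0.56207 = NOK 319,060.36

NOK 319,060.36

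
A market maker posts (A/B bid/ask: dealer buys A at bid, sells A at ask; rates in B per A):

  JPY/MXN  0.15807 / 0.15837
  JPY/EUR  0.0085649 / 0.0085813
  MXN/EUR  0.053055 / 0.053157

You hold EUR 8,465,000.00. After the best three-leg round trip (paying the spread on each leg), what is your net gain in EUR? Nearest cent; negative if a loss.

Best loop EUR → MXN → JPY → EUR:
EUR 8,465,000.00 ÷ 0.053157 (buy MXN at ask) = MXN 159,245,254.62
MXN 159,245,254.62 ÷ 0.15837 (buy JPY at ask) = JPY 1,005,526,644
JPY 1,005,526,644 × 0.0085649 (sell JPY at bid) = EUR 8,612,235.15

Net profit: EUR 147,235.15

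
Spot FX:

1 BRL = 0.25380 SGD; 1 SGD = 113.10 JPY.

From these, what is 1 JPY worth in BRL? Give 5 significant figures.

JPY/BRL = 0.034837

1 JPY ÷ 113.10 = 0.00884173 SGD
0.00884173 SGD ÷ 0.25380 = 0.0348374 BRL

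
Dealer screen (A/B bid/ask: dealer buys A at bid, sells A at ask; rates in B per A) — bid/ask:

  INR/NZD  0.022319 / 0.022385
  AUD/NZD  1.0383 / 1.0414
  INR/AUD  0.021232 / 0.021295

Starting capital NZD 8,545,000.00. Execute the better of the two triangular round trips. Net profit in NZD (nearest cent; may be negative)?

Net profit: NZD 54,863.96

Best loop NZD → AUD → INR → NZD:
NZD 8,545,000.00 ÷ 1.0414 (buy AUD at ask) = AUD 8,205,300.56
AUD 8,205,300.56 ÷ 0.021295 (buy INR at ask) = INR 385,315,827.99
INR 385,315,827.99 × 0.022319 (sell INR at bid) = NZD 8,599,863.96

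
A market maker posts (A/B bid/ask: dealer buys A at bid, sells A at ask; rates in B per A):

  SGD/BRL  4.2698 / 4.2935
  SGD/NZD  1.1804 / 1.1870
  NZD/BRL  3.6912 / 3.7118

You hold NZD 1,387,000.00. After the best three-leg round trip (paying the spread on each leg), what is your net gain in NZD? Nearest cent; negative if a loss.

Best loop NZD → BRL → SGD → NZD:
NZD 1,387,000.00 × 3.6912 (sell NZD at bid) = BRL 5,119,694.40
BRL 5,119,694.40 ÷ 4.2935 (buy SGD at ask) = SGD 1,192,429.11
SGD 1,192,429.11 × 1.1804 (sell SGD at bid) = NZD 1,407,543.33

Net profit: NZD 20,543.33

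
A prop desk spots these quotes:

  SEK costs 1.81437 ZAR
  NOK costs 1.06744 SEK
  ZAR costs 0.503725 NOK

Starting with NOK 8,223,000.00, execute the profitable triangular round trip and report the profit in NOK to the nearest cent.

Profitable loop is NOK → ZAR → SEK → NOK:
NOK 8,223,000.00 ÷ 0.503725 = ZAR 16,324,383.34
ZAR 16,324,383.34 ÷ 1.81437 = SEK 8,997,273.62
SEK 8,997,273.62 ÷ 1.06744 = NOK 8,428,833.12
Profit = NOK 8,428,833.12 − NOK 8,223,000.00

Profit: NOK 205,833.12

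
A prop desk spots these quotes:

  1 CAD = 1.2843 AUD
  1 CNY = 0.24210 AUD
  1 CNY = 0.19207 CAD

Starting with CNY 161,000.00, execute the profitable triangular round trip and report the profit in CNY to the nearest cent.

Profit: CNY 3,042.77

Profitable loop is CNY → CAD → AUD → CNY:
CNY 161,000.00 × 0.19207 = CAD 30,923.27
CAD 30,923.27 × 1.2843 = AUD 39,714.76
AUD 39,714.76 ÷ 0.24210 = CNY 164,042.77
Profit = CNY 164,042.77 − CNY 161,000.00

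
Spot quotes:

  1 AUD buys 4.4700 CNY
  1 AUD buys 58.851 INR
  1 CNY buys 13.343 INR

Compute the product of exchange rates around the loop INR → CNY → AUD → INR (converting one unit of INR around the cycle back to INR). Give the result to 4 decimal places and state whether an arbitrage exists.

0.9867 (arbitrage exists)

Around INR → CNY → AUD → INR: 1 ÷ 13.343 ÷ 4.4700 × 58.851 = 0.986718
Product < 1; profitable direction is INR → AUD → CNY → INR.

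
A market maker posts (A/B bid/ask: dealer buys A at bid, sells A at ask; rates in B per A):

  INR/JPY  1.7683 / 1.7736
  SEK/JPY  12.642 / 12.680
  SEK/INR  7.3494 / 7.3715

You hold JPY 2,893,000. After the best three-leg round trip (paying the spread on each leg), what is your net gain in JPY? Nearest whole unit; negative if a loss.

Best loop JPY → SEK → INR → JPY:
JPY 2,893,000 ÷ 12.680 (buy SEK at ask) = SEK 228,154.57
SEK 228,154.57 × 7.3494 (sell SEK at bid) = INR 1,676,799.23
INR 1,676,799.23 × 1.7683 (sell INR at bid) = JPY 2,965,084

Net profit: JPY 72,084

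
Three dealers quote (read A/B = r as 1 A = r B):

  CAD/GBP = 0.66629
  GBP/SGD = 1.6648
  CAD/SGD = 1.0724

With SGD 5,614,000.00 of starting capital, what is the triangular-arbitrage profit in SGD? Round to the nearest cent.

Profit: SGD 192,854.78

Profitable loop is SGD → CAD → GBP → SGD:
SGD 5,614,000.00 ÷ 1.0724 = CAD 5,234,986.95
CAD 5,234,986.95 × 0.66629 = GBP 3,488,019.45
GBP 3,488,019.45 × 1.6648 = SGD 5,806,854.78
Profit = SGD 5,806,854.78 − SGD 5,614,000.00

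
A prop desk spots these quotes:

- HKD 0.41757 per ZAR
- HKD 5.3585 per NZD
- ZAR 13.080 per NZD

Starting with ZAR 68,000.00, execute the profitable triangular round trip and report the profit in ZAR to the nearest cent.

Profit: ZAR 1,311.09

Profitable loop is ZAR → HKD → NZD → ZAR:
ZAR 68,000.00 × 0.41757 = HKD 28,394.76
HKD 28,394.76 ÷ 5.3585 = NZD 5,299.01
NZD 5,299.01 × 13.080 = ZAR 69,311.09
Profit = ZAR 69,311.09 − ZAR 68,000.00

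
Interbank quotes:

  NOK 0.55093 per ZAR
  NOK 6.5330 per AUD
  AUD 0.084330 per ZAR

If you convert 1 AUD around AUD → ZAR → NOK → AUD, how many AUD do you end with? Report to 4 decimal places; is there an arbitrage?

Around AUD → ZAR → NOK → AUD: 1 ÷ 0.084330 × 0.55093 ÷ 6.5330 = 1.000004
Product ≈ 1 (deviation 0.000%, within rounding noise).

1.0000 (no arbitrage)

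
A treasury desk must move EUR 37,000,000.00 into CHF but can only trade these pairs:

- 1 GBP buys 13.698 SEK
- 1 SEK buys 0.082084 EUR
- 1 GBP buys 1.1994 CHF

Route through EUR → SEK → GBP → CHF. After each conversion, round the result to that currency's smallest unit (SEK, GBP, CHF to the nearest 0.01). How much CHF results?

EUR 37,000,000.00 ÷ 0.082084 = SEK 450,757,760.34
SEK 450,757,760.34 ÷ 13.698 = GBP 32,906,830.22
GBP 32,906,830.22 × 1.1994 = CHF 39,468,452.17

CHF 39,468,452.17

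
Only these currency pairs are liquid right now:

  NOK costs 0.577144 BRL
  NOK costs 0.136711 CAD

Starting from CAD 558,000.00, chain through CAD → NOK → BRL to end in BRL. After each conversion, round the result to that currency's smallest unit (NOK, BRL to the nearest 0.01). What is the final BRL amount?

CAD 558,000.00 ÷ 0.136711 = NOK 4,081,602.80
NOK 4,081,602.80 × 0.577144 = BRL 2,355,672.57

BRL 2,355,672.57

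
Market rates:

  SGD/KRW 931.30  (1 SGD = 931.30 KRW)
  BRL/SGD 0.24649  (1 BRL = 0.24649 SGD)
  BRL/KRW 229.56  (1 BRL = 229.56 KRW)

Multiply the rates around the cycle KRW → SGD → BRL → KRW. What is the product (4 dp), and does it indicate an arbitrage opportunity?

1.0000 (no arbitrage)

Around KRW → SGD → BRL → KRW: 1 ÷ 931.30 ÷ 0.24649 × 229.56 = 1.000017
Product ≈ 1 (deviation 0.002%, within rounding noise).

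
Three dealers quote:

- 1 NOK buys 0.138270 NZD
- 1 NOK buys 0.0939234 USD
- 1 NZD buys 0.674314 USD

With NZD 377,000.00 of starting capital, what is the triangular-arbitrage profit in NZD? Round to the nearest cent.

Profitable loop is NZD → NOK → USD → NZD:
NZD 377,000.00 ÷ 0.138270 = NOK 2,726,549.50
NOK 2,726,549.50 × 0.0939234 = USD 256,086.80
USD 256,086.80 ÷ 0.674314 = NZD 379,773.81
Profit = NZD 379,773.81 − NZD 377,000.00

Profit: NZD 2,773.81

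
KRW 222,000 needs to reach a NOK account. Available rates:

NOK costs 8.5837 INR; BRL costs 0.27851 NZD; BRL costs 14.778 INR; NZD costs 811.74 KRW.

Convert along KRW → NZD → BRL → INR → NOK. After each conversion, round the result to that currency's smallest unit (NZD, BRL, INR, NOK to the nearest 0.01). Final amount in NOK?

NOK 1,690.61

KRW 222,000 ÷ 811.74 = NZD 273.49
NZD 273.49 ÷ 0.27851 = BRL 981.98
BRL 981.98 × 14.778 = INR 14,511.70
INR 14,511.70 ÷ 8.5837 = NOK 1,690.61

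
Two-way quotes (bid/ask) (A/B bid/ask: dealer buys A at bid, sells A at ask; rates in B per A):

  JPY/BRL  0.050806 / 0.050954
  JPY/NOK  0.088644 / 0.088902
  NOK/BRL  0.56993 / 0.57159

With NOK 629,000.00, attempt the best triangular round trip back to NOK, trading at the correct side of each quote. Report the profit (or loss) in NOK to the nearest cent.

Best loop NOK → JPY → BRL → NOK:
NOK 629,000.00 ÷ 0.088902 (buy JPY at ask) = JPY 7,075,206
JPY 7,075,206 × 0.050806 (sell JPY at bid) = BRL 359,462.94
BRL 359,462.94 ÷ 0.57159 (buy NOK at ask) = NOK 628,882.48

Net result: NOK -117.52 (no profitable arbitrage after spreads)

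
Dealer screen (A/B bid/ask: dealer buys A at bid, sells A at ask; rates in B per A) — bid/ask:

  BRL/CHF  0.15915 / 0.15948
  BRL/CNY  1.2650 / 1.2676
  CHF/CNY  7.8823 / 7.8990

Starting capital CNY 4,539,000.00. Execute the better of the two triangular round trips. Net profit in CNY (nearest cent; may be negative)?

Net profit: CNY 18,979.50

Best loop CNY → CHF → BRL → CNY:
CNY 4,539,000.00 ÷ 7.8990 (buy CHF at ask) = CHF 574,629.70
CHF 574,629.70 ÷ 0.15948 (buy BRL at ask) = BRL 3,603,145.85
BRL 3,603,145.85 × 1.2650 (sell BRL at bid) = CNY 4,557,979.50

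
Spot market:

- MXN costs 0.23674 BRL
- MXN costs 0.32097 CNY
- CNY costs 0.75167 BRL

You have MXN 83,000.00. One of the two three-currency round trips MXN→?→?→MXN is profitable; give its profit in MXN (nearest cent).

Profitable loop is MXN → CNY → BRL → MXN:
MXN 83,000.00 × 0.32097 = CNY 26,640.51
CNY 26,640.51 × 0.75167 = BRL 20,024.87
BRL 20,024.87 ÷ 0.23674 = MXN 84,585.93
Profit = MXN 84,585.93 − MXN 83,000.00

Profit: MXN 1,585.93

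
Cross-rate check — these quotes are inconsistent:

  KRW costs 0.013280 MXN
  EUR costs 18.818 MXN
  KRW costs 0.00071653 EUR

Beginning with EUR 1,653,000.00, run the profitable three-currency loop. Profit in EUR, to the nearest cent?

Profitable loop is EUR → MXN → KRW → EUR:
EUR 1,653,000.00 × 18.818 = MXN 31,106,154.00
MXN 31,106,154.00 ÷ 0.013280 = KRW 2,342,330,873
KRW 2,342,330,873 × 0.00071653 = EUR 1,678,350.34
Profit = EUR 1,678,350.34 − EUR 1,653,000.00

Profit: EUR 25,350.34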